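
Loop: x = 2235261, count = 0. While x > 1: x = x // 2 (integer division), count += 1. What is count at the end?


The variable x halves each step:
x = 2235261 -> 1117630 -> 558815 -> 279407 -> 139703 -> 69851 -> 34925 -> 17462 -> 8731 -> 4365 -> 2182 -> 1091 -> 545 -> 272 -> 136 -> 68 -> 34 -> 17 -> 8 -> 4 -> 2 -> 1
Number of halvings = floor(log2(2235261)) = 21


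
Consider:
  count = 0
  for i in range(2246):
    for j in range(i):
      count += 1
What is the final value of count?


For each i, the inner loop runs i times:
  i=0: inner runs 0 times
  i=1: inner runs 1 time
  i=2: inner runs 2 times
  i=3: inner runs 3 times
  i=4: inner runs 4 times
  i=5: inner runs 5 times
  i=6: inner runs 6 times
  i=7: inner runs 7 times
  ...
Total = 0 + 1 + 2 + ... + 2245 = 2246*(2246-1)/2 = 2521135


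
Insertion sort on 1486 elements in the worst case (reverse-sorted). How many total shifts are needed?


In the worst case (reverse-sorted), each element shifts past all previous:
  Element 1: 1 shifts
  Element 2: 2 shifts
  Element 3: 3 shifts
  Element 4: 4 shifts
  Element 5: 5 shifts
  ...
  Element 1485: 1485 shifts
Total = 1 + 2 + ... + 1485
= 1486*(1486-1)/2 = 1103355


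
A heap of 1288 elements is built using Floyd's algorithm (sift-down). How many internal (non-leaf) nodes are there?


Leaf nodes occupy roughly half the array.
Sift-down is called for each internal node, starting from the last one.
Internal nodes = floor(n/2) = floor(1288/2) = 644


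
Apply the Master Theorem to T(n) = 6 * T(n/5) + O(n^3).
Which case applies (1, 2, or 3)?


The Master Theorem: T(n) = a*T(n/b) + O(n^c)
  a = 6, b = 5, c = 3
log_b(a) = log_5(6) ~ 1.113
Compare b^c with a: 5^3 = 125 > 6, so c > log_b(a).
Since c > log_b(a), Case 3 applies.
T(n) = O(n^3)
Master Theorem case = 3


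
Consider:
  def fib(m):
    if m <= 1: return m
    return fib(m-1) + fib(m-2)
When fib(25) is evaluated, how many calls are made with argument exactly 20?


Let N(m) = number of times fib(m) is called while evaluating fib(25).
N(25) = 1 (the initial call).
N(24) = 1 (only fib(25) calls it).
For 1 <= m <= 23: fib(m) is called by fib(m+1) and fib(m+2), so
  N(m) = N(m+1) + N(m+2).
fib(0) is called only by fib(2), so N(0) = N(2).
Walk down from m=25:
  N(25)=1, N(24)=1, N(23)=2, N(22)=3, N(21)=5, N(20)=8
N(20) = 8


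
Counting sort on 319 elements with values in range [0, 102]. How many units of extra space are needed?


Output array size: 319 (to store sorted result)
Count array size: 103 (one slot per possible value, range 0 to 102)
Total extra space = 319 + 103 = 422


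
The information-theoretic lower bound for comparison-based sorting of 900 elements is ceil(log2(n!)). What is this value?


A binary decision tree of height h has at most 2^h leaves and needs at least n! of them, so h >= ceil(log2(n!)).
900! is far too large to multiply out, so use Stirling's series:
  ln(n!) ~ n ln n - n + (1/2) ln(2 pi n) + 1/(12n)  (error below 1/(360 n^3), negligible here)
  ln(900) = 6.8023948
  n ln n = 900 * 6.8023948 = 6122.1553
  (1/2) ln(2 pi * 900) = (1/2) ln(5654.8668) = 4.3201
  1/(12*900) = 0.0001
  ln(900!) ~ 6122.1553 - 900 + 4.3201 + 0.0001 = 5226.4755
Convert to base 2: log2(900!) = 5226.4755 / ln 2 = 5226.4755 / 0.69314718 = 7540.2103
ceil(7540.2103) = 7541


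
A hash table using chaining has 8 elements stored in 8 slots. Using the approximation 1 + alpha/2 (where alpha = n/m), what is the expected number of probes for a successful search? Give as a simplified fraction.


Load factor alpha = n/m = 8/8
Expected probes = 1 + alpha/2 = 1 + 8/(2*8)
= 1 + 8/16
= 16/16 + 8/16
= 24/16
Simplify: 3/2


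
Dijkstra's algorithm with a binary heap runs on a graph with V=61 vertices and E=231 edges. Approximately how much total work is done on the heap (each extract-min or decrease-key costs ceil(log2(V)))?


Dijkstra with a binary heap: each vertex is extracted once, each edge may relax once.
Each heap operation costs O(log V).
V + E = 61 + 231 = 292
ceil(log2(61)) = 6 (since 2^5 = 32 < 61 <= 64 = 2^6)
Total heap work = (V+E) * ceil(log2(V)) = 292 * 6 = 1752


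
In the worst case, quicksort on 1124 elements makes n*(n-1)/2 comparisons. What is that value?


Sum of comparisons per partition:
1123 + 1122 + ... + 1 + 0
= 1124 * (1124 - 1) / 2
= 1124 * 1123 / 2
= 631126


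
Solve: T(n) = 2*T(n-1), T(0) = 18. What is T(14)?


Unrolling:
T(14) = 2*T(13) = 2^2*T(12) = ... = 2^14*T(0)
= 2^14 * 18
= 16384 * 18 = 294912


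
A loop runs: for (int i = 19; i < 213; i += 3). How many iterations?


Loop starts at i = 19, increments by 3, stops when i >= 213.
Number of iterations = ceil((213 - 19) / 3)
= ceil(194 / 3)
= 65


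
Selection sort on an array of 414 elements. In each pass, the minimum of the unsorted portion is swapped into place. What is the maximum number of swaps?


Selection sort performs one swap per pass:
  Pass 1: find min in positions 0 to 413, swap with position 0
  Pass 2: find min in positions 1 to 413, swap with position 1
  Pass 3: find min in positions 2 to 413, swap with position 2
  Pass 4: find min in positions 3 to 413, swap with position 3
  Pass 5: find min in positions 4 to 413, swap with position 4
  ... (408 more passes)
Total passes (and swaps) = n - 1 = 414 - 1 = 413


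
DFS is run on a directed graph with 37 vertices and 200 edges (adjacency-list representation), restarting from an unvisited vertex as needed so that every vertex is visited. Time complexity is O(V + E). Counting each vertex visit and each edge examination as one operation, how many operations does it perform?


A full DFS traversal processes each vertex exactly once (push/pop on stack).
Each directed edge is examined once.
V = 37, E = 200
V + E = 237


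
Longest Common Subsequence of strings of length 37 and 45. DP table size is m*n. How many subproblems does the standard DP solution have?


DP table indexed by positions in both strings.
First string: 37 positions
Second string: 45 positions
Total = 37 * 45 = 1665


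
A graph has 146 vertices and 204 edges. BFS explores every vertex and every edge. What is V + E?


A full BFS traversal dequeues each vertex once and examines each edge once.
Vertex visits: 146
Edge visits: 204
V + E = 146 + 204 = 350


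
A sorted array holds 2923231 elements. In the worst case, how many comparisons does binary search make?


Halving sequence: 2923231 -> 1461615 -> 730807 -> 365403 -> 182701 -> 91350 -> 45675 -> 22837 -> 11418 -> 5709 -> 2854 -> 1427 -> 713 -> 356 -> 178 -> 89 -> 44 -> 22 -> 11 -> 5 -> 2 -> 1
Number of halvings = 21
Max comparisons = 21 + 1 = 22


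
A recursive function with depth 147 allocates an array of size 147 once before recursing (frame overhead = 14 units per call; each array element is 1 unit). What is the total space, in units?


Array allocation: 147 units (allocated once)
Stack frames: 147 deep * 14 per frame = 2058 units
Total = 147 + 2058 = 2205


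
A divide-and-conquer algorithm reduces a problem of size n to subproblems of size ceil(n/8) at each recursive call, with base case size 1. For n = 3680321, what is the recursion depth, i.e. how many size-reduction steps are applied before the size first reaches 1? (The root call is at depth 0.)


Each step divides the size by 8 (rounding up); after k steps the size is ceil(n/8^k), which equals 1 exactly when 8^k >= n.
So the depth is the smallest k with 8^k >= 3680321, i.e. ceil(log_8(3680321)).
8^7 = 2097152 < 3680321 <= 16777216 = 8^8
Recursion depth = 8


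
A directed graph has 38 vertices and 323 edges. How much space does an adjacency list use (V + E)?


Adjacency list: one list head per vertex + one entry per edge
Vertex heads: 38
Edge entries: 323
Total = 38 + 323 = 361


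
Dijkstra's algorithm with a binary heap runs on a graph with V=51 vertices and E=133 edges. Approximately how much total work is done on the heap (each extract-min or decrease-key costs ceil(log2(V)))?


Dijkstra with a binary heap: each vertex is extracted once, each edge may relax once.
Each heap operation costs O(log V).
V + E = 51 + 133 = 184
ceil(log2(51)) = 6 (since 2^5 = 32 < 51 <= 64 = 2^6)
Total heap work = (V+E) * ceil(log2(V)) = 184 * 6 = 1104


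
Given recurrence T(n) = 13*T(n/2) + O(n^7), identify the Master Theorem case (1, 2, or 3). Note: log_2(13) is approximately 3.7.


Master Theorem parameters: a=13, b=2, c=7
log_b(a) = 3.7
Compare b^c with a: 2^7 = 128 > 13, so c > log_b(a).
Comparing c=7 vs log_b(a)=3.7:
7 > 3.7 => Case 3
Result: T(n) = O(n^7)
Master Theorem case = 3


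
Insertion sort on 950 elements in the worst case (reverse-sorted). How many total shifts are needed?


In the worst case (reverse-sorted), each element shifts past all previous:
  Element 1: 1 shifts
  Element 2: 2 shifts
  Element 3: 3 shifts
  Element 4: 4 shifts
  Element 5: 5 shifts
  ...
  Element 949: 949 shifts
Total = 1 + 2 + ... + 949
= 950*(950-1)/2 = 450775


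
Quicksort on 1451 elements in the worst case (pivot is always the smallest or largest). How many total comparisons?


In the worst case, each partition step picks the worst pivot:
  Partition 1: 1450 comparisons (n-1 elements to compare)
  Partition 2: 1449 comparisons
  Partition 3: 1448 comparisons
  Partition 4: 1447 comparisons
  Partition 5: 1446 comparisons
  ...
  Last partition: 0 comparisons
Total = (n-1) + (n-2) + ... + 1 + 0 = n*(n-1)/2
= 1451*1450/2 = 1051975


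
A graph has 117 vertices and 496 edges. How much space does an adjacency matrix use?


Adjacency matrix: V x V grid of entries
Space = V^2 = 117^2 = 117 * 117 = 13689


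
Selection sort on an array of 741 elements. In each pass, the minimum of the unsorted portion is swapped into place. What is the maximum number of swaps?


Selection sort performs one swap per pass:
  Pass 1: find min in positions 0 to 740, swap with position 0
  Pass 2: find min in positions 1 to 740, swap with position 1
  Pass 3: find min in positions 2 to 740, swap with position 2
  Pass 4: find min in positions 3 to 740, swap with position 3
  Pass 5: find min in positions 4 to 740, swap with position 4
  ... (735 more passes)
Total passes (and swaps) = n - 1 = 741 - 1 = 740


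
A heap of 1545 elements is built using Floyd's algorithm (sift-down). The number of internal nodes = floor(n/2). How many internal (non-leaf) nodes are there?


Leaf nodes occupy roughly half the array.
Sift-down is called for each internal node, starting from the last one.
Internal nodes = floor(n/2) = floor(1545/2) = 772


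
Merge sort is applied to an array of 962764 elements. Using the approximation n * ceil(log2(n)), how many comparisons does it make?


Merge sort divides the array into halves recursively.
Number of levels = ceil(log2(962764)) = 20
At each level, approximately n = 962764 comparisons are needed for merging.
Total comparisons ~ n * ceil(log2(n)) = 962764 * 20 = 19255280


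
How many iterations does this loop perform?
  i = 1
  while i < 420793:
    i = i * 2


The loop variable doubles each iteration:
i = 1 -> 2 -> 4 -> 8 -> 16 -> 32 -> 64 -> 128 -> 256 -> 512 -> 1024 -> 2048 -> 4096 -> 8192 -> 16384 -> 32768 -> 65536 -> 131072 -> 262144 -> 524288 (stop, 524288 >= 420793)
Number of doublings = ceil(log2(420793)) = 19


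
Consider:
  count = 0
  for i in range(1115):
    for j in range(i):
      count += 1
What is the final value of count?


For each i, the inner loop runs i times:
  i=0: inner runs 0 times
  i=1: inner runs 1 time
  i=2: inner runs 2 times
  i=3: inner runs 3 times
  i=4: inner runs 4 times
  i=5: inner runs 5 times
  i=6: inner runs 6 times
  i=7: inner runs 7 times
  ...
Total = 0 + 1 + 2 + ... + 1114 = 1115*(1115-1)/2 = 621055


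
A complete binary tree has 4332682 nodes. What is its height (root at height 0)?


In a complete binary tree, level k holds nodes 2^k .. 2^(k+1)-1 (1-indexed).
Height = floor(log2(n)) = floor(log2(4332682)) = 22
Check: 2^22 = 4194304 <= 4332682 < 8388608 = 2^23


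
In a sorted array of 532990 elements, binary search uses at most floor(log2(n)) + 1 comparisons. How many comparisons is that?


Halving sequence: 532990 -> 266495 -> 133247 -> 66623 -> 33311 -> 16655 -> 8327 -> 4163 -> 2081 -> 1040 -> 520 -> 260 -> 130 -> 65 -> 32 -> 16 -> 8 -> 4 -> 2 -> 1
Number of halvings = 19
Max comparisons = 19 + 1 = 20


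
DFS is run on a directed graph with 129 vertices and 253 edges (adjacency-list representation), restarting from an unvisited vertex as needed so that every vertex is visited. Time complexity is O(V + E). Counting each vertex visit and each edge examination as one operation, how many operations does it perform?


A full DFS traversal processes each vertex exactly once (push/pop on stack).
Each directed edge is examined once.
V = 129, E = 253
V + E = 382


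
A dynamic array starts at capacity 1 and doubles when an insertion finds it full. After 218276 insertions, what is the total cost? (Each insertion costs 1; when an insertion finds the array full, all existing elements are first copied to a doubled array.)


Insertion cost: 218276 (one per element)
Resizes occur just before inserting elements 2, 3, 5, 9, ...
Elements copied at each resize: 1 + 2 + 4 + 8 + 16 + 32 + 64 + 128 + 256 + 512 + 1024 + 2048 + 4096 + 8192 + 16384 + 32768 + 65536 + 131072
Sum of copies = 262143 (geometric series: 2^k - 1)
Total = 218276 + 262143 = 480419


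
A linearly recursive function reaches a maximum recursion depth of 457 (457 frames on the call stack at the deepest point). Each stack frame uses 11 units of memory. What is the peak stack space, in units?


Maximum recursion depth = 457 frames
Memory per frame = 11 units
Total stack space = depth * frame_size
= 457 * 11 = 5027


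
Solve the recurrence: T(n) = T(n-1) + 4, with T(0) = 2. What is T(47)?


Unrolling the recurrence:
T(47) = T(46) + 4
       = T(45) + 4 + 4
       = T(44) + 4*3
       ...
       = T(0) + 4*47
       = 2 + 188 = 190


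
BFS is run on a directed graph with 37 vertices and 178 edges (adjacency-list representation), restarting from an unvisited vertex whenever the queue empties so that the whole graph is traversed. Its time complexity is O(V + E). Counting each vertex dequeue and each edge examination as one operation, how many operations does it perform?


A full BFS traversal dequeues each vertex exactly once and examines each directed edge exactly once.
V = 37 (vertex processing cost)
E = 178 (edge examination cost)
Total operations proportional to V + E = 37 + 178 = 215


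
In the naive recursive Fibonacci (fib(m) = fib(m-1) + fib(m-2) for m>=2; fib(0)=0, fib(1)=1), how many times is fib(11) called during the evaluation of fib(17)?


Let N(m) = number of times fib(m) is called while evaluating fib(17).
N(17) = 1 (the initial call).
N(16) = 1 (only fib(17) calls it).
For 1 <= m <= 15: fib(m) is called by fib(m+1) and fib(m+2), so
  N(m) = N(m+1) + N(m+2).
fib(0) is called only by fib(2), so N(0) = N(2).
Walk down from m=17:
  N(17)=1, N(16)=1, N(15)=2, N(14)=3, N(13)=5, N(12)=8, N(11)=13
N(11) = 13


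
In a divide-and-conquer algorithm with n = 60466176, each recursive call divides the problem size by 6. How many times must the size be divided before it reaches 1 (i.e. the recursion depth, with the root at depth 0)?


Number of divisions = log_6(60466176)
Sizes: 60466176 -> 10077696 -> 1679616 -> 279936 -> 46656 -> 7776 -> 1296 -> 216 -> 36 -> 6 -> 1 (10 divisions)
Recursion depth = 10


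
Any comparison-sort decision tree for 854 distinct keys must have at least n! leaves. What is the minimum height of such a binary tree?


A binary decision tree of height h has at most 2^h leaves and needs at least n! of them, so h >= ceil(log2(n!)).
854! is far too large to multiply out, so use Stirling's series:
  ln(n!) ~ n ln n - n + (1/2) ln(2 pi n) + 1/(12n)  (error below 1/(360 n^3), negligible here)
  ln(854) = 6.7499312
  n ln n = 854 * 6.7499312 = 5764.4412
  (1/2) ln(2 pi * 854) = (1/2) ln(5365.8403) = 4.2939
  1/(12*854) = 0.0001
  ln(854!) ~ 5764.4412 - 854 + 4.2939 + 0.0001 = 4914.7352
Convert to base 2: log2(854!) = 4914.7352 / ln 2 = 4914.7352 / 0.69314718 = 7090.4641
ceil(7090.4641) = 7091


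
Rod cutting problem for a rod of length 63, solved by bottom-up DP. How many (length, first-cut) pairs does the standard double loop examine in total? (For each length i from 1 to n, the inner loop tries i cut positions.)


For each subproblem length i = 1..63, the inner loop considers i possible first cuts.
Total = 1 + 2 + ... + 63
= 63*(63+1)/2
= 63*64/2 = 2016


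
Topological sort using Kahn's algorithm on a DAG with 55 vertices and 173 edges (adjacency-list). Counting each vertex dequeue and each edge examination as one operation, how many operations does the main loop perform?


Kahn's algorithm:
  1. Compute in-degrees: O(V + E)
  2. Process queue: each vertex dequeued once (O(V))
     each edge examined once (O(E))
Total = V + E = 55 + 173 = 228


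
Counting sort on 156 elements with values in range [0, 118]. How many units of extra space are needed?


Output array size: 156 (to store sorted result)
Count array size: 119 (one slot per possible value, range 0 to 118)
Total extra space = 156 + 119 = 275


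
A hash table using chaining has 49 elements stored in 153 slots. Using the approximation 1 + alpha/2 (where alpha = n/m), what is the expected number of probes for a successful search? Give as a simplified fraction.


Load factor alpha = n/m = 49/153
Expected probes = 1 + alpha/2 = 1 + 49/(2*153)
= 1 + 49/306
= 306/306 + 49/306
= 355/306


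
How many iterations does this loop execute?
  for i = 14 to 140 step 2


The loop variable i takes values starting at 14 and increments by 2 each iteration.
Sequence: i = 14, 16, 18, 20, 22, 24, 26, 28, 30, ...
The upper bound 140 is inclusive, so the count is floor((last - first) / step) + 1:
floor((140 - 14) / 2) + 1 = floor(126/2) + 1 = 63 + 1 = 64


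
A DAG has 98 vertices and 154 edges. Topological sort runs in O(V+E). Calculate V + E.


V = 98 (vertex processing)
E = 154 (edge processing)
V + E = 98 + 154 = 252


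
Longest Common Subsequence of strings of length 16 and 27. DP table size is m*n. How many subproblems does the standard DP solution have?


DP table indexed by positions in both strings.
First string: 16 positions
Second string: 27 positions
Total = 16 * 27 = 432


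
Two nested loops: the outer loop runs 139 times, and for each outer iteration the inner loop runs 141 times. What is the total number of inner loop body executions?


Outer loop: 139 iterations
Inner loop: 141 iterations per outer iteration
Total = 139 * 141 = 19599


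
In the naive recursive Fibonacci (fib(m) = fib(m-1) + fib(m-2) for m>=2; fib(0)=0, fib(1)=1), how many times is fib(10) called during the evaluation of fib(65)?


Let N(m) = number of times fib(m) is called while evaluating fib(65).
N(65) = 1 (the initial call).
N(64) = 1 (only fib(65) calls it).
For 1 <= m <= 63: fib(m) is called by fib(m+1) and fib(m+2), so
  N(m) = N(m+1) + N(m+2).
fib(0) is called only by fib(2), so N(0) = N(2).
Walk down from m=65:
  N(65)=1, N(64)=1, N(63)=2, N(62)=3, N(61)=5, N(60)=8, N(59)=13, N(58)=21, N(57)=34, N(56)=55, N(55)=89, N(54)=144, N(53)=233, N(52)=377, N(51)=610, N(50)=987, N(49)=1597, N(48)=2584, N(47)=4181, N(46)=6765, N(45)=10946, N(44)=17711, N(43)=28657, N(42)=46368, N(41)=75025, N(40)=121393, N(39)=196418, N(38)=317811, N(37)=514229, N(36)=832040, N(35)=1346269, N(34)=2178309, N(33)=3524578, N(32)=5702887, N(31)=9227465, N(30)=14930352, N(29)=24157817, N(28)=39088169, N(27)=63245986, N(26)=102334155, N(25)=165580141, N(24)=267914296, N(23)=433494437, N(22)=701408733, N(21)=1134903170, N(20)=1836311903, N(19)=2971215073, N(18)=4807526976, N(17)=7778742049, N(16)=12586269025, N(15)=20365011074, N(14)=32951280099, N(13)=53316291173, N(12)=86267571272, N(11)=139583862445, N(10)=225851433717
N(10) = 225851433717


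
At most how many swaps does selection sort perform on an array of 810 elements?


Each of the 809 passes places one element in its final position.
Pass 1: swap minimum into position 0
Pass 2: swap minimum of remaining into position 1
...
Pass 809: last two elements, one swap
Maximum swaps = 810 - 1 = 809


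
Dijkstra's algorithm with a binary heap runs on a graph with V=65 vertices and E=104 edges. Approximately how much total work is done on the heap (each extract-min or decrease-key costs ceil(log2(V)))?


Dijkstra with a binary heap: each vertex is extracted once, each edge may relax once.
Each heap operation costs O(log V).
V + E = 65 + 104 = 169
ceil(log2(65)) = 7 (since 2^6 = 64 < 65 <= 128 = 2^7)
Total heap work = (V+E) * ceil(log2(V)) = 169 * 7 = 1183


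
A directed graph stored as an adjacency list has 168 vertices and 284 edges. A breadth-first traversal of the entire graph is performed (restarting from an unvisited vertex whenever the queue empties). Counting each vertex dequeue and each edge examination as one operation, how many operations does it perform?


A full BFS traversal dequeues each vertex once and examines each edge once.
Vertex visits: 168
Edge visits: 284
V + E = 168 + 284 = 452


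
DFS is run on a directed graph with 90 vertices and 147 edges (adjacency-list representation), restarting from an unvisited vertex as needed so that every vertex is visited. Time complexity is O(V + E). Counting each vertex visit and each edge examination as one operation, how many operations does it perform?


A full DFS traversal processes each vertex exactly once (push/pop on stack).
Each directed edge is examined once.
V = 90, E = 147
V + E = 237


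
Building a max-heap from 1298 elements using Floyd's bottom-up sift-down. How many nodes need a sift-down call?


In a heap of 1298 elements (0-indexed array):
  Last element index: 1297
  Parent of last element: floor((1297 - 1) / 2) = 648
  Internal nodes: indices 0 to 648
  Count = floor(1298/2) = 649


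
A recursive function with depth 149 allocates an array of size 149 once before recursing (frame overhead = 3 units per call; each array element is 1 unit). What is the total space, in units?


Array allocation: 149 units (allocated once)
Stack frames: 149 deep * 3 per frame = 447 units
Total = 149 + 447 = 596


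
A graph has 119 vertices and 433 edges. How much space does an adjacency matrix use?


Adjacency matrix: V x V grid of entries
Space = V^2 = 119^2 = 119 * 119 = 14161


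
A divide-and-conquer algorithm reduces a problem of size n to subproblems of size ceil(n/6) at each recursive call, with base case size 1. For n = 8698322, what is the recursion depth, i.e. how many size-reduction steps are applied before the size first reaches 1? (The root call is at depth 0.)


Each step divides the size by 6 (rounding up); after k steps the size is ceil(n/6^k), which equals 1 exactly when 6^k >= n.
So the depth is the smallest k with 6^k >= 8698322, i.e. ceil(log_6(8698322)).
6^8 = 1679616 < 8698322 <= 10077696 = 6^9
Recursion depth = 9


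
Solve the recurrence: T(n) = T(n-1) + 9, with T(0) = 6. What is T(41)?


Unrolling the recurrence:
T(41) = T(40) + 9
       = T(39) + 9 + 9
       = T(38) + 9*3
       ...
       = T(0) + 9*41
       = 6 + 369 = 375


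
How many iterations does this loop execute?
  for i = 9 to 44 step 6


The loop variable i takes values starting at 9 and increments by 6 each iteration.
Sequence: i = 9, 15, 21, 27, 33, 39
The upper bound 44 is inclusive, so the count is floor((last - first) / step) + 1:
floor((44 - 9) / 6) + 1 = floor(35/6) + 1 = 5 + 1 = 6


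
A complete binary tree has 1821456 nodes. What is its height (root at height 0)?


In a complete binary tree, level k holds nodes 2^k .. 2^(k+1)-1 (1-indexed).
Height = floor(log2(n)) = floor(log2(1821456)) = 20
Check: 2^20 = 1048576 <= 1821456 < 2097152 = 2^21


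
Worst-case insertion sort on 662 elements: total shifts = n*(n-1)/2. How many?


Sum of shifts = 1 + 2 + 3 + ... + 661
= 662 * 661 / 2
= 437582 / 2
= 218791


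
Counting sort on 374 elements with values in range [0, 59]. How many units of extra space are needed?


Output array size: 374 (to store sorted result)
Count array size: 60 (one slot per possible value, range 0 to 59)
Total extra space = 374 + 60 = 434


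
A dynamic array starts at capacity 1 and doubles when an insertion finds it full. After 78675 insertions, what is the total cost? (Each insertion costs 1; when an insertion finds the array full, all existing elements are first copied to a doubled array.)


Insertion cost: 78675 (one per element)
Resizes occur just before inserting elements 2, 3, 5, 9, ...
Elements copied at each resize: 1 + 2 + 4 + 8 + 16 + 32 + 64 + 128 + 256 + 512 + 1024 + 2048 + 4096 + 8192 + 16384 + 32768 + 65536
Sum of copies = 131071 (geometric series: 2^k - 1)
Total = 78675 + 131071 = 209746


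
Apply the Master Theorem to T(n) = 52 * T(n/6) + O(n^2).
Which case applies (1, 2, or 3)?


The Master Theorem: T(n) = a*T(n/b) + O(n^c)
  a = 52, b = 6, c = 2
log_b(a) = log_6(52) ~ 2.205
Compare b^c with a: 6^2 = 36 < 52, so c < log_b(a).
Since c < log_b(a), Case 1 applies.
T(n) = O(n^(log_6 52)) ~ O(n^2.205)
Master Theorem case = 1


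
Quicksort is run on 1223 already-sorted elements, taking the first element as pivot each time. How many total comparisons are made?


Sum of comparisons per partition:
1222 + 1221 + ... + 1 + 0
= 1223 * (1223 - 1) / 2
= 1223 * 1222 / 2
= 747253


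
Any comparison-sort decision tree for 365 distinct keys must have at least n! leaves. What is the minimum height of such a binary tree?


A binary decision tree of height h has at most 2^h leaves and needs at least n! of them, so h >= ceil(log2(n!)).
365! is far too large to multiply out, so use Stirling's series:
  ln(n!) ~ n ln n - n + (1/2) ln(2 pi n) + 1/(12n)  (error below 1/(360 n^3), negligible here)
  ln(365) = 5.8998974
  n ln n = 365 * 5.8998974 = 2153.4626
  (1/2) ln(2 pi * 365) = (1/2) ln(2293.3626) = 3.8689
  1/(12*365) = 0.0002
  ln(365!) ~ 2153.4626 - 365 + 3.8689 + 0.0002 = 1792.3317
Convert to base 2: log2(365!) = 1792.3317 / ln 2 = 1792.3317 / 0.69314718 = 2585.7881
ceil(2585.7881) = 2586


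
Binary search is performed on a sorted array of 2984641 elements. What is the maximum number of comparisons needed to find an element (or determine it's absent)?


Binary search halves the search space each comparison:
  Step 1: search space = 2984641 -> 1492320
  Step 2: search space = 1492320 -> 746160
  Step 3: search space = 746160 -> 373080
  Step 4: search space = 373080 -> 186540
  Step 5: search space = 186540 -> 93270
  Step 6: search space = 93270 -> 46635
  Step 7: search space = 46635 -> 23317
  Step 8: search space = 23317 -> 11658
  Step 9: search space = 11658 -> 5829
  Step 10: search space = 5829 -> 2914
  Step 11: search space = 2914 -> 1457
  Step 12: search space = 1457 -> 728
  Step 13: search space = 728 -> 364
  Step 14: search space = 364 -> 182
  Step 15: search space = 182 -> 91
  Step 16: search space = 91 -> 45
  Step 17: search space = 45 -> 22
  Step 18: search space = 22 -> 11
  Step 19: search space = 11 -> 5
  Step 20: search space = 5 -> 2
  Step 21: search space = 2 -> 1
  Step 22: search space = 1 (final check)
Maximum comparisons = floor(log2(2984641)) + 1 = 21 + 1 = 22


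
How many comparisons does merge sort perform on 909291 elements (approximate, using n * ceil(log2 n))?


Recursion depth: ceil(log2(909291)) = 20
Each recursion level merges n = 909291 elements
Total = 909291 * 20 = 18185820


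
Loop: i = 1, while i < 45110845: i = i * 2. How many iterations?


i multiplies by 2 each step:
i = 1 -> 2 -> 4 -> 8 -> 16 -> 32 -> 64 -> 128 -> 256 -> 512 -> 1024 -> 2048 -> 4096 -> 8192 -> 16384 -> 32768 -> 65536 -> 131072 -> 262144 -> 524288 -> 1048576 -> 2097152 -> 4194304 -> 8388608 -> 16777216 -> 33554432 -> 67108864 (stop)
Iterations = ceil(log_2(45110845)) = 26


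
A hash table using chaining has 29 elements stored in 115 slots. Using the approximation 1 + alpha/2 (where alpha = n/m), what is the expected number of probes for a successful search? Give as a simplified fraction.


Load factor alpha = n/m = 29/115
Expected probes = 1 + alpha/2 = 1 + 29/(2*115)
= 1 + 29/230
= 230/230 + 29/230
= 259/230


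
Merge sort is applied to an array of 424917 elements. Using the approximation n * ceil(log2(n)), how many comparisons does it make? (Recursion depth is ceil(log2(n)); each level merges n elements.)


Merge sort divides the array into halves recursively.
Number of levels = ceil(log2(424917)) = 19
At each level, approximately n = 424917 comparisons are needed for merging.
Total comparisons ~ n * ceil(log2(n)) = 424917 * 19 = 8073423


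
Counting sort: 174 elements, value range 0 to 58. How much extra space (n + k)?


n = 174 (output array)
k = 59 (count array for 59 distinct values)
Extra space = 174 + 59 = 233


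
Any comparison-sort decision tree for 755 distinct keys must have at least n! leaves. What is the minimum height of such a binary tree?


A binary decision tree of height h has at most 2^h leaves and needs at least n! of them, so h >= ceil(log2(n!)).
755! is far too large to multiply out, so use Stirling's series:
  ln(n!) ~ n ln n - n + (1/2) ln(2 pi n) + 1/(12n)  (error below 1/(360 n^3), negligible here)
  ln(755) = 6.6267177
  n ln n = 755 * 6.6267177 = 5003.1719
  (1/2) ln(2 pi * 755) = (1/2) ln(4743.8049) = 4.2323
  1/(12*755) = 0.0001
  ln(755!) ~ 5003.1719 - 755 + 4.2323 + 0.0001 = 4252.4043
Convert to base 2: log2(755!) = 4252.4043 / ln 2 = 4252.4043 / 0.69314718 = 6134.9226
ceil(6134.9226) = 6135


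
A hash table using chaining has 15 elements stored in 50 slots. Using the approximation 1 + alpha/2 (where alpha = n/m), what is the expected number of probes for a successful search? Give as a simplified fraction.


Load factor alpha = n/m = 15/50
Expected probes = 1 + alpha/2 = 1 + 15/(2*50)
= 1 + 15/100
= 100/100 + 15/100
= 115/100
Simplify: 23/20


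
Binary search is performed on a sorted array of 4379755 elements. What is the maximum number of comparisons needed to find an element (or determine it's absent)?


Binary search halves the search space each comparison:
  Step 1: search space = 4379755 -> 2189877
  Step 2: search space = 2189877 -> 1094938
  Step 3: search space = 1094938 -> 547469
  Step 4: search space = 547469 -> 273734
  Step 5: search space = 273734 -> 136867
  Step 6: search space = 136867 -> 68433
  Step 7: search space = 68433 -> 34216
  Step 8: search space = 34216 -> 17108
  Step 9: search space = 17108 -> 8554
  Step 10: search space = 8554 -> 4277
  Step 11: search space = 4277 -> 2138
  Step 12: search space = 2138 -> 1069
  Step 13: search space = 1069 -> 534
  Step 14: search space = 534 -> 267
  Step 15: search space = 267 -> 133
  Step 16: search space = 133 -> 66
  Step 17: search space = 66 -> 33
  Step 18: search space = 33 -> 16
  Step 19: search space = 16 -> 8
  Step 20: search space = 8 -> 4
  Step 21: search space = 4 -> 2
  Step 22: search space = 2 -> 1
  Step 23: search space = 1 (final check)
Maximum comparisons = floor(log2(4379755)) + 1 = 22 + 1 = 23


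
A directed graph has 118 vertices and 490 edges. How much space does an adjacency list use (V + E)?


Adjacency list: one list head per vertex + one entry per edge
Vertex heads: 118
Edge entries: 490
Total = 118 + 490 = 608


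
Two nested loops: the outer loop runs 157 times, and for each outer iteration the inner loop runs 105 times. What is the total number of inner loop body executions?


Outer loop: 157 iterations
Inner loop: 105 iterations per outer iteration
Total = 157 * 105 = 16485


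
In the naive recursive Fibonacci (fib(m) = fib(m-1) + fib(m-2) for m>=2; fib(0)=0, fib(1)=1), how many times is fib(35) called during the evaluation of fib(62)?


Let N(m) = number of times fib(m) is called while evaluating fib(62).
N(62) = 1 (the initial call).
N(61) = 1 (only fib(62) calls it).
For 1 <= m <= 60: fib(m) is called by fib(m+1) and fib(m+2), so
  N(m) = N(m+1) + N(m+2).
fib(0) is called only by fib(2), so N(0) = N(2).
Walk down from m=62:
  N(62)=1, N(61)=1, N(60)=2, N(59)=3, N(58)=5, N(57)=8, N(56)=13, N(55)=21, N(54)=34, N(53)=55, N(52)=89, N(51)=144, N(50)=233, N(49)=377, N(48)=610, N(47)=987, N(46)=1597, N(45)=2584, N(44)=4181, N(43)=6765, N(42)=10946, N(41)=17711, N(40)=28657, N(39)=46368, N(38)=75025, N(37)=121393, N(36)=196418, N(35)=317811
N(35) = 317811


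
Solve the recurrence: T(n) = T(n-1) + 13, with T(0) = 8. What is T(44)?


Unrolling the recurrence:
T(44) = T(43) + 13
       = T(42) + 13 + 13
       = T(41) + 13*3
       ...
       = T(0) + 13*44
       = 8 + 572 = 580


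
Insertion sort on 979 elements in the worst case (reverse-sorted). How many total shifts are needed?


In the worst case (reverse-sorted), each element shifts past all previous:
  Element 1: 1 shifts
  Element 2: 2 shifts
  Element 3: 3 shifts
  Element 4: 4 shifts
  Element 5: 5 shifts
  ...
  Element 978: 978 shifts
Total = 1 + 2 + ... + 978
= 979*(979-1)/2 = 478731


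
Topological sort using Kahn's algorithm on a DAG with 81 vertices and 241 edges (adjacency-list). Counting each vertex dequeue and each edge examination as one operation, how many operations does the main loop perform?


Kahn's algorithm:
  1. Compute in-degrees: O(V + E)
  2. Process queue: each vertex dequeued once (O(V))
     each edge examined once (O(E))
Total = V + E = 81 + 241 = 322


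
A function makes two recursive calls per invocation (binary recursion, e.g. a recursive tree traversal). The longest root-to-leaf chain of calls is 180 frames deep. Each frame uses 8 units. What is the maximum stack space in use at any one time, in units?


Binary recursion: the two calls run one after the other, so only one root-to-leaf chain of frames is on the stack at a time.
Maximum depth (longest chain) = 180 frames
Each frame = 8 units
Max stack space = 180 * 8 = 1440


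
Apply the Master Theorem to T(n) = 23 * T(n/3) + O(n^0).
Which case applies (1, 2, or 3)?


The Master Theorem: T(n) = a*T(n/b) + O(n^c)
  a = 23, b = 3, c = 0
log_b(a) = log_3(23) ~ 2.854
Compare b^c with a: 3^0 = 1 < 23, so c < log_b(a).
Since c < log_b(a), Case 1 applies.
T(n) = O(n^(log_3 23)) ~ O(n^2.854)
Master Theorem case = 1


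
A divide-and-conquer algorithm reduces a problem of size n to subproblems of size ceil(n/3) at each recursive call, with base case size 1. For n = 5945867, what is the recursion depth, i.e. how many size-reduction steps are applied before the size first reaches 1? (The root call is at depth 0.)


Each step divides the size by 3 (rounding up); after k steps the size is ceil(n/3^k), which equals 1 exactly when 3^k >= n.
So the depth is the smallest k with 3^k >= 5945867, i.e. ceil(log_3(5945867)).
3^14 = 4782969 < 5945867 <= 14348907 = 3^15
Recursion depth = 15


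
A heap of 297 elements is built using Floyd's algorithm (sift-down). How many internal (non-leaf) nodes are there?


Leaf nodes occupy roughly half the array.
Sift-down is called for each internal node, starting from the last one.
Internal nodes = floor(n/2) = floor(297/2) = 148


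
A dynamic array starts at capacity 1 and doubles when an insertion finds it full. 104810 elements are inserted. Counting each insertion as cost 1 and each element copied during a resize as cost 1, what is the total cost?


n = 104810
Insertion costs: 104810
Resizes copy 1, 2, 4, ... up to the largest power of 2 that is <= n-1 = 104809, i.e. 65536.
Copy costs = 1 + 2 + 4 + 8 + 16 + 32 + 64 + 128 + 256 + 512 + 1024 + 2048 + 4096 + 8192 + 16384 + 32768 + 65536 = 131071
Total = 104810 + 131071 = 235881


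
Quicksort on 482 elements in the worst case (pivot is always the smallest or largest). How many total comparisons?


In the worst case, each partition step picks the worst pivot:
  Partition 1: 481 comparisons (n-1 elements to compare)
  Partition 2: 480 comparisons
  Partition 3: 479 comparisons
  Partition 4: 478 comparisons
  Partition 5: 477 comparisons
  ...
  Last partition: 0 comparisons
Total = (n-1) + (n-2) + ... + 1 + 0 = n*(n-1)/2
= 482*481/2 = 115921


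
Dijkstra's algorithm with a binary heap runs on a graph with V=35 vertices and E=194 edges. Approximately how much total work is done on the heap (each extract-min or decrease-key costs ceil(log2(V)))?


Dijkstra with a binary heap: each vertex is extracted once, each edge may relax once.
Each heap operation costs O(log V).
V + E = 35 + 194 = 229
ceil(log2(35)) = 6 (since 2^5 = 32 < 35 <= 64 = 2^6)
Total heap work = (V+E) * ceil(log2(V)) = 229 * 6 = 1374


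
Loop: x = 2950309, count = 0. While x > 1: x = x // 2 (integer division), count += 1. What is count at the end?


The variable x halves each step:
x = 2950309 -> 1475154 -> 737577 -> 368788 -> 184394 -> 92197 -> 46098 -> 23049 -> 11524 -> 5762 -> 2881 -> 1440 -> 720 -> 360 -> 180 -> 90 -> 45 -> 22 -> 11 -> 5 -> 2 -> 1
Number of halvings = floor(log2(2950309)) = 21


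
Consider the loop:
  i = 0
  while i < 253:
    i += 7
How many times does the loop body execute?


Starting at i = 0, each iteration adds 7.
Iterations until i >= 253:
  Iteration 1: i = 0 -> i = 7
  Iteration 2: i = 7 -> i = 14
  Iteration 3: i = 14 -> i = 21
  Iteration 4: i = 21 -> i = 28
  Iteration 5: i = 28 -> i = 35
  Iteration 6: i = 35 -> i = 42
  Iteration 7: i = 42 -> i = 49
  Iteration 8: i = 49 -> i = 56
  ... continuing ...
Total iterations = ceil(253/7) = 37


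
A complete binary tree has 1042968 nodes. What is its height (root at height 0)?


In a complete binary tree, level k holds nodes 2^k .. 2^(k+1)-1 (1-indexed).
Height = floor(log2(n)) = floor(log2(1042968)) = 19
Check: 2^19 = 524288 <= 1042968 < 1048576 = 2^20


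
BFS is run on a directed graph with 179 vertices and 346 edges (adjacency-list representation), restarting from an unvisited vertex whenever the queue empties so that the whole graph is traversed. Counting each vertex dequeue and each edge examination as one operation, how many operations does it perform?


A full BFS traversal dequeues each vertex exactly once and examines each directed edge exactly once.
V = 179 (vertex processing cost)
E = 346 (edge examination cost)
Total operations proportional to V + E = 179 + 346 = 525


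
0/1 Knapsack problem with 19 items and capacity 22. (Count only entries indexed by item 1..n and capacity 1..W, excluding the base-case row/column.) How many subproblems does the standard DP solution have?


The DP table is indexed by (item, capacity).
Rows: 19 items
Columns: 22 capacity values (1 to W)
Total subproblems = 19 * 22 = 418


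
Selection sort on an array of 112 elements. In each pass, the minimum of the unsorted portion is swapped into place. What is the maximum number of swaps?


Selection sort performs one swap per pass:
  Pass 1: find min in positions 0 to 111, swap with position 0
  Pass 2: find min in positions 1 to 111, swap with position 1
  Pass 3: find min in positions 2 to 111, swap with position 2
  Pass 4: find min in positions 3 to 111, swap with position 3
  Pass 5: find min in positions 4 to 111, swap with position 4
  ... (106 more passes)
Total passes (and swaps) = n - 1 = 112 - 1 = 111


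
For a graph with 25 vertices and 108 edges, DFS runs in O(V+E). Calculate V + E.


A full DFS traversal visits each vertex once and examines each edge once.
V = 25
E = 108
Sum = 25 + 108 = 133


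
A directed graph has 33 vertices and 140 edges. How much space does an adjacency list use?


Adjacency list: one list head per vertex + one entry per edge
Vertex heads: 33
Edge entries: 140
Total = 33 + 140 = 173


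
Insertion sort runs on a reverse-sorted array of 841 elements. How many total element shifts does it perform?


Sum of shifts = 1 + 2 + 3 + ... + 840
= 841 * 840 / 2
= 706440 / 2
= 353220


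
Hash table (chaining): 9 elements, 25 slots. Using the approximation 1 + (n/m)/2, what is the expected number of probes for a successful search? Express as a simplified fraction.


Computing expected probes:
alpha = 9/25
= 1 + alpha/2
= 1 + 9/(2*25)
= (2*25 + 9) / (2*25)
= 59/50
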